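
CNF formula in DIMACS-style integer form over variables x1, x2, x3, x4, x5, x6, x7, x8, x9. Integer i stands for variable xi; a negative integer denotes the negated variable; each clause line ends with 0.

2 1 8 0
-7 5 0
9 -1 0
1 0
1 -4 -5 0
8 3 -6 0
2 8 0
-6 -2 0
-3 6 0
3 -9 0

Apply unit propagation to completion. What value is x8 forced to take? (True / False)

Unit clause (x1) sets x1 = True.
(x9 || !x1) with x1 = True leaves only x9, so x9 = True.
From (x3 || !x9) and x9 = True: x3 = True.
(!x3 || x6): since x3 = True, the clause reduces to (x6). x6 = True.
(!x6 || !x2) with x6 = True leaves only !x2, so x2 = False.
In (x2 || x8), x2 is now false; x8 must hold, so x8 = True.

True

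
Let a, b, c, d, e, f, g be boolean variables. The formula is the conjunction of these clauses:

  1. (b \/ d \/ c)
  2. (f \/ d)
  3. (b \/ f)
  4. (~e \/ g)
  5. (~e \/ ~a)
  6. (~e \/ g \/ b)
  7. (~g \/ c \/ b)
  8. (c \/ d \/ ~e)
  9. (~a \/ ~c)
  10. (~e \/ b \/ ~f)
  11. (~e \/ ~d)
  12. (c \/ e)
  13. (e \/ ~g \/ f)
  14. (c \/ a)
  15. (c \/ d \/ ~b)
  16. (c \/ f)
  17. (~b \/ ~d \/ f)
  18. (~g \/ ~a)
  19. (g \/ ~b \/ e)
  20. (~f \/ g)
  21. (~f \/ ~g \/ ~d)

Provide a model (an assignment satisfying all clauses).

a=False, b=True, c=True, d=False, e=False, f=True, g=True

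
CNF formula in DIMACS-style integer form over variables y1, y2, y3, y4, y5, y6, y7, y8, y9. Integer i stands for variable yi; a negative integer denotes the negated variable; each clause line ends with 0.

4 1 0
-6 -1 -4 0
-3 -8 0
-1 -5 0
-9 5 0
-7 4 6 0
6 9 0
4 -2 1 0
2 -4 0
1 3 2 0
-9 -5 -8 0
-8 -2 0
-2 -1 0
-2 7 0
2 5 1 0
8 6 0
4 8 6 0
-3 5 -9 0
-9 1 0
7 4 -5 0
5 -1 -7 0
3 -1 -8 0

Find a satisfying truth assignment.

y1=F, y2=T, y3=T, y4=T, y5=T, y6=T, y7=T, y8=F, y9=F

Check each clause:
  1. (y1 ∨ y4) — y4 is true.
  2. (¬y6 ∨ ¬y1 ∨ ¬y4) — ¬y1 is true.
  3. (¬y3 ∨ ¬y8) — ¬y8 is true.
  4. (¬y5 ∨ ¬y1) — ¬y1 is true.
  5. (¬y9 ∨ y5) — y5 is true.
  6. (y6 ∨ y4 ∨ ¬y7) — y4 is true.
  7. (y9 ∨ y6) — y6 is true.
  8. (y1 ∨ ¬y2 ∨ y4) — y4 is true.
  9. (¬y4 ∨ y2) — y2 is true.
  10. (y2 ∨ y3 ∨ y1) — y2 is true.
  11. (¬y9 ∨ ¬y8 ∨ ¬y5) — ¬y8 is true.
  12. (¬y2 ∨ ¬y8) — ¬y8 is true.
  13. (¬y2 ∨ ¬y1) — ¬y1 is true.
  14. (¬y2 ∨ y7) — y7 is true.
  15. (y5 ∨ y1 ∨ y2) — y2 is true.
  16. (y8 ∨ y6) — y6 is true.
  17. (y4 ∨ y6 ∨ y8) — y4 is true.
  18. (¬y9 ∨ y5 ∨ ¬y3) — y5 is true.
  19. (¬y9 ∨ y1) — ¬y9 is true.
  20. (y4 ∨ y7 ∨ ¬y5) — y4 is true.
  21. (¬y7 ∨ ¬y1 ∨ y5) — y5 is true.
  22. (¬y1 ∨ y3 ∨ ¬y8) — ¬y8 is true.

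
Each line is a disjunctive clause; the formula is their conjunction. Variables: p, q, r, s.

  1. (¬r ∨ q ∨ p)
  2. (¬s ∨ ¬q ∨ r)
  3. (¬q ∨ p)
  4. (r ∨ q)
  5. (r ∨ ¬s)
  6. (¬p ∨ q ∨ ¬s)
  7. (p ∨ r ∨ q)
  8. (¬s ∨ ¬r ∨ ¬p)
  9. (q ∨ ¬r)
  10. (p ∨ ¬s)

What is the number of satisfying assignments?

The models are:
  p=T q=T r=F s=F
  p=T q=T r=T s=F
That's 2 in total.

2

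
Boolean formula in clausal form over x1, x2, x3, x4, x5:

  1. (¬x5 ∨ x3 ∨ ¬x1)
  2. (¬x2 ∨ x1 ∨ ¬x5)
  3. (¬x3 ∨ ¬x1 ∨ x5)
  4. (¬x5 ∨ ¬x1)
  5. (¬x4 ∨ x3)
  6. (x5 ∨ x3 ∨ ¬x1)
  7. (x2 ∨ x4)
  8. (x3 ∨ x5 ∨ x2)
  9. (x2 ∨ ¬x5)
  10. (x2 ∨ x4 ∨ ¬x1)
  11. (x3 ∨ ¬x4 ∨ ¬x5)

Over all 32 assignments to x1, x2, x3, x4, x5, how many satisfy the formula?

4

The models are:
  x1=0 x2=0 x3=1 x4=1 x5=0
  x1=0 x2=1 x3=0 x4=0 x5=0
  x1=0 x2=1 x3=1 x4=0 x5=0
  x1=0 x2=1 x3=1 x4=1 x5=0
That's 4 in total.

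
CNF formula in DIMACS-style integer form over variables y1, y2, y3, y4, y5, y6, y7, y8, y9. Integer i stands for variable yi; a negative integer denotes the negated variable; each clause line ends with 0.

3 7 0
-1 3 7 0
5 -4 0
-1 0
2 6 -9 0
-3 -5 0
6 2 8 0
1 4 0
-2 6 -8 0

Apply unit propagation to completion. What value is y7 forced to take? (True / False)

True

(¬y1) stands alone — y1 = False.
From (y1 ∨ y4) and y1 = False: y4 = True.
In (y5 ∨ ¬y4), ¬y4 is now false; y5 must hold, so y5 = True.
In (¬y3 ∨ ¬y5), ¬y5 is now false; ¬y3 must hold, so y3 = False.
In (y3 ∨ y7), y3 is now false; y7 must hold, so y7 = True.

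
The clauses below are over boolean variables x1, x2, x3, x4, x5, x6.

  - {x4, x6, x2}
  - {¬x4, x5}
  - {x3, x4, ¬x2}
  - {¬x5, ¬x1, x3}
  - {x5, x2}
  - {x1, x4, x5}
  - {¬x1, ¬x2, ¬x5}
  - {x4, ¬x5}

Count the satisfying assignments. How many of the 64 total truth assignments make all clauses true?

Split on x5, then x4.
  x5=1, x4=1: x6 free; 5 ways for (x1,x2,x3) × 2^1 = 10.
  x5=1, x4=0: a clause becomes empty — 0.
  x5=0, x4=1: a clause becomes empty — 0.
  x5=0, x4=0: remaining (x1,x2,x3,x6) ∈ {(1,1,1,0); (1,1,1,1)} — 2.
Total: 10 + 0 + 0 + 2 = 12.

12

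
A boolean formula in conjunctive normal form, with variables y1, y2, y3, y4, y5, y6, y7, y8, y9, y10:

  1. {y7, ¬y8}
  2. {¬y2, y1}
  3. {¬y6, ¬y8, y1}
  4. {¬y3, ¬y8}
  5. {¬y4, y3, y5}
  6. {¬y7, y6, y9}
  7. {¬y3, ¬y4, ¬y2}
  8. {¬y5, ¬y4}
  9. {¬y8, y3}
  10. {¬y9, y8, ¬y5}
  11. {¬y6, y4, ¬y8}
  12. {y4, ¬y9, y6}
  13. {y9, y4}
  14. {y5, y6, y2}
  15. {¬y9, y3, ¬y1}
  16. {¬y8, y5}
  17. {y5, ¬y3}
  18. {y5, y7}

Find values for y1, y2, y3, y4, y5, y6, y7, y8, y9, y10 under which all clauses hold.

y1=F, y2=F, y3=F, y4=F, y5=F, y6=T, y7=T, y8=F, y9=T, y10=T

Check each clause:
  1. {¬y8, y7} — ¬y8 is true.
  2. {y1, ¬y2} — ¬y2 is true.
  3. {y1, ¬y6, ¬y8} — ¬y8 is true.
  4. {¬y8, ¬y3} — ¬y8 is true.
  5. {y3, y5, ¬y4} — ¬y4 is true.
  6. {y6, y9, ¬y7} — y6 is true.
  7. {¬y4, ¬y2, ¬y3} — ¬y4 is true.
  8. {¬y4, ¬y5} — ¬y5 is true.
  9. {y3, ¬y8} — ¬y8 is true.
  10. {y8, ¬y9, ¬y5} — ¬y5 is true.
  11. {¬y6, ¬y8, y4} — ¬y8 is true.
  12. {¬y9, y4, y6} — y6 is true.
  13. {y9, y4} — y9 is true.
  14. {y2, y5, y6} — y6 is true.
  15. {¬y1, y3, ¬y9} — ¬y1 is true.
  16. {¬y8, y5} — ¬y8 is true.
  17. {¬y3, y5} — ¬y3 is true.
  18. {y7, y5} — y7 is true.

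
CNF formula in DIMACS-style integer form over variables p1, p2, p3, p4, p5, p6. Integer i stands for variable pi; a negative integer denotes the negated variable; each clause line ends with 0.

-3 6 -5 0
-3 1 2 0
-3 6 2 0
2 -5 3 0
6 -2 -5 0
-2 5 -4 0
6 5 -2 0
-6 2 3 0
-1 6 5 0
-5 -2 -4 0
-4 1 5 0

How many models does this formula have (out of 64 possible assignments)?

Split on p2, then p5.
  p2=1, p5=1: remaining (p1,p3,p4,p6) ∈ {(0,0,0,1); (0,1,0,1); (1,0,0,1); (1,1,0,1)} — 4.
  p2=1, p5=0: remaining (p1,p3,p4,p6) ∈ {(0,0,0,1); (0,1,0,1); (1,0,0,1); (1,1,0,1)} — 4.
  p2=0, p5=1: remaining (p1,p3,p4,p6) ∈ {(1,1,0,1); (1,1,1,1)} — 2.
  p2=0, p5=0: remaining (p1,p3,p4,p6) ∈ {(0,0,0,0); (1,1,0,1); (1,1,1,1)} — 3.
Total: 4 + 4 + 2 + 3 = 13.

13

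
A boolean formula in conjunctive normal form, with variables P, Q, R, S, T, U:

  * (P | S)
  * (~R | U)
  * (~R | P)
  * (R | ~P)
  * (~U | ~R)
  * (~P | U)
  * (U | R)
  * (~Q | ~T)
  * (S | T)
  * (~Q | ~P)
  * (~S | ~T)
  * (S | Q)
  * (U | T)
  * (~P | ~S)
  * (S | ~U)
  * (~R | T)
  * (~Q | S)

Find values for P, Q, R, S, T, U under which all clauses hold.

P=F, Q=F, R=F, S=T, T=F, U=T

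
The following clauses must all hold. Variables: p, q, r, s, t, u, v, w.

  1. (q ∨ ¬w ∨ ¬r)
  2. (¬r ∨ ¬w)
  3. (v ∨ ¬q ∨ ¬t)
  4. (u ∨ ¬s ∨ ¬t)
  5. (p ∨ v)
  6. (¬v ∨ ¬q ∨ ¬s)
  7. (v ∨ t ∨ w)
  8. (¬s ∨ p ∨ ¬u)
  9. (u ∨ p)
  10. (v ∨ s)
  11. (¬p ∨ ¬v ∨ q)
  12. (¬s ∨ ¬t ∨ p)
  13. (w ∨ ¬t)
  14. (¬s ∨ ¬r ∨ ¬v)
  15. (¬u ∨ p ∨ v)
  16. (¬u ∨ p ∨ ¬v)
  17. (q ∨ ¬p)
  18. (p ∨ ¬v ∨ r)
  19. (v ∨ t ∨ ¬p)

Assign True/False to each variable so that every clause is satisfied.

p=T, q=T, r=F, s=F, t=F, u=F, v=T, w=F

Branch on p: take p = True.
  then q is forced to True.
Branch on r: take r = False.
Set s = False and propagate.
  then v is forced to True.
The remaining clauses are satisfied by t = False, u = False, w = False.
Every clause has at least one true literal under this assignment.
Check each clause:
  1. (¬w ∨ ¬r ∨ q) — ¬w is true.
  2. (¬w ∨ ¬r) — ¬w is true.
  3. (v ∨ ¬q ∨ ¬t) — ¬t is true.
  4. (¬s ∨ ¬t ∨ u) — ¬t is true.
  5. (p ∨ v) — p is true.
  6. (¬s ∨ ¬v ∨ ¬q) — ¬s is true.
  7. (v ∨ w ∨ t) — v is true.
  8. (p ∨ ¬u ∨ ¬s) — p is true.
  9. (p ∨ u) — p is true.
  10. (v ∨ s) — v is true.
  11. (¬p ∨ q ∨ ¬v) — q is true.
  12. (¬s ∨ ¬t ∨ p) — p is true.
  13. (w ∨ ¬t) — ¬t is true.
  14. (¬r ∨ ¬v ∨ ¬s) — ¬s is true.
  15. (v ∨ ¬u ∨ p) — p is true.
  16. (¬u ∨ ¬v ∨ p) — ¬u is true.
  17. (¬p ∨ q) — q is true.
  18. (p ∨ r ∨ ¬v) — p is true.
  19. (¬p ∨ t ∨ v) — v is true.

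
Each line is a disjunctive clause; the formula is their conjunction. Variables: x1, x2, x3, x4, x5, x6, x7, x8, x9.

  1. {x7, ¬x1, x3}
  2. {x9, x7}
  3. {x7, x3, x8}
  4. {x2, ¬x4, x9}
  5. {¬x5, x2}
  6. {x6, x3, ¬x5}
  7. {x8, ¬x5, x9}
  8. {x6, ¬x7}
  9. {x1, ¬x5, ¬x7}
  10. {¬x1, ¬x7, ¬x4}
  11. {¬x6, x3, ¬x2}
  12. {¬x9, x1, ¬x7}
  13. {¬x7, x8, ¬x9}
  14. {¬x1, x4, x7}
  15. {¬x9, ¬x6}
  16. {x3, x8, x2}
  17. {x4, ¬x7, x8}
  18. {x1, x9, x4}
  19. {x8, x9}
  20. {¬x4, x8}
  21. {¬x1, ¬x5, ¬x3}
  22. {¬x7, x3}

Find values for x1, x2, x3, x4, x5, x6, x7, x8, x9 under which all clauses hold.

x1=0  x2=1  x3=0  x4=0  x5=0  x6=0  x7=0  x8=1  x9=1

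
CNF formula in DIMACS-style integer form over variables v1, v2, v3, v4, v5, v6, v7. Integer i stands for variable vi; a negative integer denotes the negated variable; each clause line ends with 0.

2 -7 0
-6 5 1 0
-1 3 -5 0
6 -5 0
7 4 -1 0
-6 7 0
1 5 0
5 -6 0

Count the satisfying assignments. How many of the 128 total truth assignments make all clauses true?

14

Split on v5, then v1.
  v5=T, v1=T: remaining (v2,v3,v4,v6,v7) ∈ {(T,T,F,T,T); (T,T,T,T,T)} — 2.
  v5=T, v1=F: remaining (v2,v3,v4,v6,v7) ∈ {(T,F,F,T,T); (T,F,T,T,T); (T,T,F,T,T); (T,T,T,T,T)} — 4.
  v5=F, v1=T: v3 free; 4 ways for (v2,v4,v6,v7) × 2^1 = 8.
  v5=F, v1=F: a clause becomes empty — 0.
Total: 2 + 4 + 8 + 0 = 14.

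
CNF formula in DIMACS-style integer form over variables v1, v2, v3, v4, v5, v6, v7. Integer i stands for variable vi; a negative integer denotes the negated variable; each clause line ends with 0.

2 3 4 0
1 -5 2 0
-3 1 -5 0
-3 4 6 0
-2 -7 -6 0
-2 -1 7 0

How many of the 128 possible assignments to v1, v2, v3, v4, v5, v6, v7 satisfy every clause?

Case analysis on v2 and v1:
  v2=T, v1=T: v5 free; 3 ways for (v3,v4,v6,v7) × 2^1 = 6.
  v2=T, v1=F: 16 of the 32 assignments to (v3,v4,v5,v6,v7) work.
  v2=F, v1=T: v5, v7 free; 5 ways for (v3,v4,v6) × 2^2 = 20.
  v2=F, v1=F: v7 free; 5 ways for (v3,v4,v5,v6) × 2^1 = 10.
Total: 6 + 16 + 20 + 10 = 52.

52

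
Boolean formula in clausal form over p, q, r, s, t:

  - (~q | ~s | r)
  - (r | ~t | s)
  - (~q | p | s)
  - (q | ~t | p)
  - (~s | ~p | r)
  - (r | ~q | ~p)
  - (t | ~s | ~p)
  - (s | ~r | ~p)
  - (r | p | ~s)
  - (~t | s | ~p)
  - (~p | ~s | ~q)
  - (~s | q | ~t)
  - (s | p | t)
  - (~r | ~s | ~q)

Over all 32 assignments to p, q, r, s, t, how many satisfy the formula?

2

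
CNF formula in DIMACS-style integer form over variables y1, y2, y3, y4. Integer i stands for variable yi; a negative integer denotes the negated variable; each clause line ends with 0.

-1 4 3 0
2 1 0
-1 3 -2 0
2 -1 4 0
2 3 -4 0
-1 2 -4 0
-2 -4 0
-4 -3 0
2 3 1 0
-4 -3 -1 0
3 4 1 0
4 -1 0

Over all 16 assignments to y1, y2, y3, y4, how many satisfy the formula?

1

Satisfying assignments:
  y1=F y2=T y3=T y4=F
That's 1 in total.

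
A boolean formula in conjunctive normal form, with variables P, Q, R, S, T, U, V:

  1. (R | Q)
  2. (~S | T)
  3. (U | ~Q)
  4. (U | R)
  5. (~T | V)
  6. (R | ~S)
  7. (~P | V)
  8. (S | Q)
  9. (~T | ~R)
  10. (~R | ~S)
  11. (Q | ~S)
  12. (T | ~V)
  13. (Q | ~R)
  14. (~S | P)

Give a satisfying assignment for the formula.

P = F, Q = T, R = F, S = F, T = T, U = T, V = T

Pure literal: U appears only positively; assign U = True.
Branch on P: take P = False.
  then S is forced to False.
  then Q is forced to True.
Set R = False and propagate.
The remaining clauses are satisfied by T = True, V = True.
Every clause has at least one true literal under this assignment.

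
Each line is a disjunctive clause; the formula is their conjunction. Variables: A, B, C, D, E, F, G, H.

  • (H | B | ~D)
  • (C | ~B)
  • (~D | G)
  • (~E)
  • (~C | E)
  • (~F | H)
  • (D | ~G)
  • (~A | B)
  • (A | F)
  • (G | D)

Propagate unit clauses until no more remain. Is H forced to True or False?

Unit clause (~E) sets E = False.
(E | ~C): since E = False, the clause reduces to (~C). C = False.
From (~B | C) and C = False: B = False.
(~A | B): since B = False, the clause reduces to (~A). A = False.
(F | A): since A = False, the clause reduces to (F). F = True.
From (H | ~F) and F = True: H = True.

True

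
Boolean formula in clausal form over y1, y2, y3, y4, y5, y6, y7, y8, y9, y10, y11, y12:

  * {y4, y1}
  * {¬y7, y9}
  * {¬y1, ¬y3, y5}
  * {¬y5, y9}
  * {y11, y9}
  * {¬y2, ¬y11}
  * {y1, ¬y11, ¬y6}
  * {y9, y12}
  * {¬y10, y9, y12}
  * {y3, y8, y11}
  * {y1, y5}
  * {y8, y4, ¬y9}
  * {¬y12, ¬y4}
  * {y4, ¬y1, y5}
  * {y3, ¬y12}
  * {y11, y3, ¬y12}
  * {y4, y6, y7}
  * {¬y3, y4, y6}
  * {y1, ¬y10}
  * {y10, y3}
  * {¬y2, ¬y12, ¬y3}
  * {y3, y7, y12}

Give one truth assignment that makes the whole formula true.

y1 = True, y2 = False, y3 = False, y4 = True, y5 = False, y6 = False, y7 = True, y8 = False, y9 = True, y10 = True, y11 = True, y12 = False

Check each clause:
  1. {y1, y4} — y1 is true.
  2. {¬y7, y9} — y9 is true.
  3. {¬y1, y5, ¬y3} — ¬y3 is true.
  4. {¬y5, y9} — y9 is true.
  5. {y11, y9} — y9 is true.
  6. {¬y11, ¬y2} — ¬y2 is true.
  7. {¬y11, y1, ¬y6} — y1 is true.
  8. {y9, y12} — y9 is true.
  9. {¬y10, y9, y12} — y9 is true.
  10. {y11, y8, y3} — y11 is true.
  11. {y5, y1} — y1 is true.
  12. {y8, y4, ¬y9} — y4 is true.
  13. {¬y12, ¬y4} — ¬y12 is true.
  14. {¬y1, y4, y5} — y4 is true.
  15. {¬y12, y3} — ¬y12 is true.
  16. {y3, y11, ¬y12} — y11 is true.
  17. {y7, y4, y6} — y4 is true.
  18. {y6, ¬y3, y4} — y4 is true.
  19. {y1, ¬y10} — y1 is true.
  20. {y3, y10} — y10 is true.
  21. {¬y3, ¬y12, ¬y2} — ¬y12 is true.
  22. {y12, y3, y7} — y7 is true.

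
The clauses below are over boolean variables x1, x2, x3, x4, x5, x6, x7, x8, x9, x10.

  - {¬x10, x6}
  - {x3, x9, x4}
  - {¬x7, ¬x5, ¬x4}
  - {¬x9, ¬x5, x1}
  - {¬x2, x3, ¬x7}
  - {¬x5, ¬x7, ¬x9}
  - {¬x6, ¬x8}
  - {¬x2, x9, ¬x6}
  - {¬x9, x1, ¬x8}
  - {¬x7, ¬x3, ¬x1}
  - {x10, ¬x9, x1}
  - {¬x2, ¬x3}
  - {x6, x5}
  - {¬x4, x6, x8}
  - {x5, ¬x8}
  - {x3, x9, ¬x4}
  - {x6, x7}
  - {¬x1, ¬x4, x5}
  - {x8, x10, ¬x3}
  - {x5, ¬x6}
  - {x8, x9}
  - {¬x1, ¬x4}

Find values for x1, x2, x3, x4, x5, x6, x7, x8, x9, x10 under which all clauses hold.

x1=T, x2=T, x3=F, x4=F, x5=T, x6=T, x7=F, x8=F, x9=T, x10=T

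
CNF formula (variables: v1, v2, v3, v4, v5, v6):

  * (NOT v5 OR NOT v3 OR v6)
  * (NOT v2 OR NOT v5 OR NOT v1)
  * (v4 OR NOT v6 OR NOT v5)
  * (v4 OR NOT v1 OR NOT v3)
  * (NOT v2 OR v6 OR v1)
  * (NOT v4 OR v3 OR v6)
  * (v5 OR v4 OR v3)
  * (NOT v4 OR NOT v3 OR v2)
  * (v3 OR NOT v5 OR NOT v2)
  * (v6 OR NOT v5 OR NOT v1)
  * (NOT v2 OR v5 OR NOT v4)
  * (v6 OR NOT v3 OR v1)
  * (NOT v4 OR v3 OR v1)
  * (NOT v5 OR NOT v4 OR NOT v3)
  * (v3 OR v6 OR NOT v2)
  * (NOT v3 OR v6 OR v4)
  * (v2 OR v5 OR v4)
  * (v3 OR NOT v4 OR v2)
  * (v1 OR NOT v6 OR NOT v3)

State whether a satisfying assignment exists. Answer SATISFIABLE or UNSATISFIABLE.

SATISFIABLE

Set v1 = False and propagate.
Set v2 = False and propagate.
Try v3 = False.
  then v4 is forced to False.
  then v5 is forced to True.
  then v6 is forced to False.
Every clause has at least one true literal under this assignment.
So v1 = False, v2 = False, v3 = False, v4 = False, v5 = True, v6 = False is a satisfying assignment.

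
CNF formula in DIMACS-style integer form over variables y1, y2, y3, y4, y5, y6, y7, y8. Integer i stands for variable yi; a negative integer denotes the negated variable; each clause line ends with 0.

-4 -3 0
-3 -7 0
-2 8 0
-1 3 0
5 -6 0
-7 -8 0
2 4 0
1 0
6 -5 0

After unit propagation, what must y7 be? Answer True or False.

False

(y1) stands alone — y1 = True.
(!y1 || y3): since y1 = True, the clause reduces to (y3). y3 = True.
(!y3 || !y4) with y3 = True leaves only !y4, so y4 = False.
(!y7 || !y3): since y3 = True, the clause reduces to (!y7). y7 = False.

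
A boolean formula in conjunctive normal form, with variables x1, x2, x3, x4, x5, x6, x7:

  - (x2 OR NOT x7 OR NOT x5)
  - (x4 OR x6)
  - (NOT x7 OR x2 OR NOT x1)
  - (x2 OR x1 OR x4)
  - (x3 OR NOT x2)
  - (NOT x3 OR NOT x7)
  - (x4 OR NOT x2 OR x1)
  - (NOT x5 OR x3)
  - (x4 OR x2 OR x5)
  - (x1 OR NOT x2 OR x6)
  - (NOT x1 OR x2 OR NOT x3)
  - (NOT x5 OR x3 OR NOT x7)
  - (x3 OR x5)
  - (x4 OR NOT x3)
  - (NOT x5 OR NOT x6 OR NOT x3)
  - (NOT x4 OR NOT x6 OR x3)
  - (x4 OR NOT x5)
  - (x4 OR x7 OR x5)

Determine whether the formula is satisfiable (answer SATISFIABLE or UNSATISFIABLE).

Branch on x1: take x1 = False.
The remaining clauses are satisfied by x2 = False, x3 = True, x4 = True, x5 = False, x6 = False, x7 = False.
Every clause has at least one true literal under this assignment.
So x1=0, x2=0, x3=1, x4=1, x5=0, x6=0, x7=0 is a satisfying assignment.

SATISFIABLE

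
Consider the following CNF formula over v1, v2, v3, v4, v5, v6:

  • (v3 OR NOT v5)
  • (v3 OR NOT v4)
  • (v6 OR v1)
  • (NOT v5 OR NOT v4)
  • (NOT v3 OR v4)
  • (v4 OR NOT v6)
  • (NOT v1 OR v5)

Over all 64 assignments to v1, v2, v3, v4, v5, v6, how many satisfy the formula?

2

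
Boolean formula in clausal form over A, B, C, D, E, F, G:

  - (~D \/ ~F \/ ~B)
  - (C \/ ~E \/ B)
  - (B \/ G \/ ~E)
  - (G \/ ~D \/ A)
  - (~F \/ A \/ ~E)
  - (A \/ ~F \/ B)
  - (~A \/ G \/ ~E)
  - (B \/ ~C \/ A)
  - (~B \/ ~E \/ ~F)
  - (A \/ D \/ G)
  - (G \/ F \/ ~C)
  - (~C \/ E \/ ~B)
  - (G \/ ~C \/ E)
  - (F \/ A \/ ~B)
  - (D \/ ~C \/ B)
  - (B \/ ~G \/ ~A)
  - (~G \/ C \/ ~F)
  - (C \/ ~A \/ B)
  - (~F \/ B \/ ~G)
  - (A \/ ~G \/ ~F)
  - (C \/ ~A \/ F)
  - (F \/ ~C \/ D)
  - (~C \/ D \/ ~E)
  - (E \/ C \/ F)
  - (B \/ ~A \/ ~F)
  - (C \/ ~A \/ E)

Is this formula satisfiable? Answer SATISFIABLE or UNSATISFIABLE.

SATISFIABLE

Set A = True and propagate.
Branch on B: take B = True.
Set C = True and propagate.
  then E is forced to True.
  then G is forced to True.
  then F is forced to False.
  then D is forced to True.
So A=True, B=True, C=True, D=True, E=True, F=False, G=True is a satisfying assignment.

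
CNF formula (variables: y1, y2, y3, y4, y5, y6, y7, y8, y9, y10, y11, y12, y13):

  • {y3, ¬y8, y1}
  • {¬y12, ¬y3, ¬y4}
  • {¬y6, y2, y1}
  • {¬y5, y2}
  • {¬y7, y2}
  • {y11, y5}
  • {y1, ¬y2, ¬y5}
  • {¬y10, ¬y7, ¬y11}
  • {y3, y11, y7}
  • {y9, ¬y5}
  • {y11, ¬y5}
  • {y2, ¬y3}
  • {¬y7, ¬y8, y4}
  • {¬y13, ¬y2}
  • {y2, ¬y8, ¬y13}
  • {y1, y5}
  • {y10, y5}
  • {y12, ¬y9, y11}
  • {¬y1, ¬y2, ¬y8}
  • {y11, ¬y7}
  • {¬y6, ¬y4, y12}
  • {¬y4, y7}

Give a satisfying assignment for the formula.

y1=T, y2=T, y3=T, y4=F, y5=T, y6=T, y7=F, y8=F, y9=T, y10=T, y11=T, y12=T, y13=F

Check each clause:
  1. {¬y8, y3, y1} — ¬y8 is true.
  2. {¬y12, ¬y4, ¬y3} — ¬y4 is true.
  3. {y1, ¬y6, y2} — y1 is true.
  4. {y2, ¬y5} — y2 is true.
  5. {¬y7, y2} — ¬y7 is true.
  6. {y11, y5} — y11 is true.
  7. {y1, ¬y5, ¬y2} — y1 is true.
  8. {¬y10, ¬y11, ¬y7} — ¬y7 is true.
  9. {y3, y7, y11} — y11 is true.
  10. {y9, ¬y5} — y9 is true.
  11. {¬y5, y11} — y11 is true.
  12. {y2, ¬y3} — y2 is true.
  13. {¬y7, y4, ¬y8} — ¬y8 is true.
  14. {¬y13, ¬y2} — ¬y13 is true.
  15. {¬y13, ¬y8, y2} — ¬y8 is true.
  16. {y5, y1} — y1 is true.
  17. {y5, y10} — y10 is true.
  18. {y12, ¬y9, y11} — y11 is true.
  19. {¬y1, ¬y8, ¬y2} — ¬y8 is true.
  20. {¬y7, y11} — ¬y7 is true.
  21. {y12, ¬y6, ¬y4} — y12 is true.
  22. {¬y4, y7} — ¬y4 is true.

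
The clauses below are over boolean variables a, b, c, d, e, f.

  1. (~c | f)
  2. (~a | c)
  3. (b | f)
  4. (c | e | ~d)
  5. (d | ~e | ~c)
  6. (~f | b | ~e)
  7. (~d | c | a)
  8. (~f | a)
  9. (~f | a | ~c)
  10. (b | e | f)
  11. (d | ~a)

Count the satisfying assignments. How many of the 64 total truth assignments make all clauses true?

5

Satisfying assignments:
  a=F b=T c=F d=F e=F f=F
  a=F b=T c=F d=F e=T f=F
  a=T b=F c=T d=T e=F f=T
  a=T b=T c=T d=T e=F f=T
  a=T b=T c=T d=T e=T f=T
That's 5 in total.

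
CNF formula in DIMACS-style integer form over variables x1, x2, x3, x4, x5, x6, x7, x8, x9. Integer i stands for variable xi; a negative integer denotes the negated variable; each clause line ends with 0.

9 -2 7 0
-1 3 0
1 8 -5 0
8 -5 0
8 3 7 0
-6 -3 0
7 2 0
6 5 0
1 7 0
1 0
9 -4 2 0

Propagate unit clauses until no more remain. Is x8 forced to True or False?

True

Unit clause (x1) sets x1 = True.
(x3 OR NOT x1) with x1 = True leaves only x3, so x3 = True.
From (NOT x6 OR NOT x3) and x3 = True: x6 = False.
(x5 OR x6) with x6 = False leaves only x5, so x5 = True.
(NOT x5 OR x8): since x5 = True, the clause reduces to (x8). x8 = True.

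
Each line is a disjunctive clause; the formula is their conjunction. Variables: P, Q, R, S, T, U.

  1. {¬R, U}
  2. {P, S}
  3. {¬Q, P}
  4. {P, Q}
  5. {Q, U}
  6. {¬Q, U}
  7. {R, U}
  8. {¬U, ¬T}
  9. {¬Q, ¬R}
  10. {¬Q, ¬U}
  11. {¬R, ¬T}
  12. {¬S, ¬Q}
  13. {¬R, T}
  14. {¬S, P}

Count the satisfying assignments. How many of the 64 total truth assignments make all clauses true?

2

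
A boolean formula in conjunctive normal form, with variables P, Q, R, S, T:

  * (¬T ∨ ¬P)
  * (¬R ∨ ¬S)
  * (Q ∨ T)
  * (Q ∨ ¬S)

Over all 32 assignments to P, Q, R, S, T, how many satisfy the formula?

Split on Q, then S.
  Q=T, S=T: remaining (P,R,T) ∈ {(F,F,F); (F,F,T); (T,F,F)} — 3.
  Q=T, S=F: R free; 3 ways for (P,T) × 2^1 = 6.
  Q=F, S=T: a clause becomes empty — 0.
  Q=F, S=F: remaining (P,R,T) ∈ {(F,F,T); (F,T,T)} — 2.
Total: 3 + 6 + 0 + 2 = 11.

11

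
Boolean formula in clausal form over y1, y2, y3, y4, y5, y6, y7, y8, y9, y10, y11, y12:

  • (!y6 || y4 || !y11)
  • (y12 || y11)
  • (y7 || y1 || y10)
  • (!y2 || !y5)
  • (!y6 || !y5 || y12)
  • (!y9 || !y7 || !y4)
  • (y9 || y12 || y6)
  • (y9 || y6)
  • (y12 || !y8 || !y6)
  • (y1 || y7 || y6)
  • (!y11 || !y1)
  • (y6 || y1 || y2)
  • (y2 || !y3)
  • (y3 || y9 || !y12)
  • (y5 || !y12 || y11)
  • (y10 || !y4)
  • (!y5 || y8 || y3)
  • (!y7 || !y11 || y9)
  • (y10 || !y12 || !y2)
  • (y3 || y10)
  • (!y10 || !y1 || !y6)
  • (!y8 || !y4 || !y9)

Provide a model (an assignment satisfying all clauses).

y1=F, y2=T, y3=T, y4=F, y5=F, y6=F, y7=T, y8=T, y9=T, y10=T, y11=T, y12=T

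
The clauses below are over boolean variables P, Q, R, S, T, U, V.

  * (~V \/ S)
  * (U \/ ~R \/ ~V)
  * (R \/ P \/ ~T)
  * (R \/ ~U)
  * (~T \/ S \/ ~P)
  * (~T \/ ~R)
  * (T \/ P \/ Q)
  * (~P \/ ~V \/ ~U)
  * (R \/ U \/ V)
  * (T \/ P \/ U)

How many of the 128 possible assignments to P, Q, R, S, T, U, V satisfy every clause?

15

Case analysis on P and R:
  P=T, R=T: forces T=F; V=F; Q, S, U free → 2^3 = 8.
  P=T, R=F: remaining (Q,S,T,U,V) ∈ {(F,T,F,F,T); (F,T,T,F,T); (T,T,F,F,T); (T,T,T,F,T)} — 4.
  P=F, R=T: remaining (Q,S,T,U,V) ∈ {(T,F,F,T,F); (T,T,F,T,F); (T,T,F,T,T)} — 3.
  P=F, R=F: a clause becomes empty — 0.
Total: 8 + 4 + 3 + 0 = 15.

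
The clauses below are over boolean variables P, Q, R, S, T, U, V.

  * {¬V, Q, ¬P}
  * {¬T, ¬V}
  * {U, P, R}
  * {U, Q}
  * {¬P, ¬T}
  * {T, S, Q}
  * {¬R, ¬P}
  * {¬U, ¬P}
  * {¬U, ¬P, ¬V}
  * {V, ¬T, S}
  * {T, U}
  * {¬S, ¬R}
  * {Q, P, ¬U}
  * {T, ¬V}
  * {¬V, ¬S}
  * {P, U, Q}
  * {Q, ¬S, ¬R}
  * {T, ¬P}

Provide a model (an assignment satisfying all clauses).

P=0, Q=1, R=0, S=1, T=1, U=1, V=0

Check each clause:
  1. {¬V, ¬P, Q} — ¬V is true.
  2. {¬V, ¬T} — ¬V is true.
  3. {R, P, U} — U is true.
  4. {Q, U} — Q is true.
  5. {¬P, ¬T} — ¬P is true.
  6. {T, S, Q} — Q is true.
  7. {¬R, ¬P} — ¬R is true.
  8. {¬P, ¬U} — ¬P is true.
  9. {¬U, ¬V, ¬P} — ¬V is true.
  10. {V, ¬T, S} — S is true.
  11. {U, T} — T is true.
  12. {¬S, ¬R} — ¬R is true.
  13. {Q, P, ¬U} — Q is true.
  14. {T, ¬V} — ¬V is true.
  15. {¬V, ¬S} — ¬V is true.
  16. {P, Q, U} — Q is true.
  17. {¬S, ¬R, Q} — Q is true.
  18. {T, ¬P} — T is true.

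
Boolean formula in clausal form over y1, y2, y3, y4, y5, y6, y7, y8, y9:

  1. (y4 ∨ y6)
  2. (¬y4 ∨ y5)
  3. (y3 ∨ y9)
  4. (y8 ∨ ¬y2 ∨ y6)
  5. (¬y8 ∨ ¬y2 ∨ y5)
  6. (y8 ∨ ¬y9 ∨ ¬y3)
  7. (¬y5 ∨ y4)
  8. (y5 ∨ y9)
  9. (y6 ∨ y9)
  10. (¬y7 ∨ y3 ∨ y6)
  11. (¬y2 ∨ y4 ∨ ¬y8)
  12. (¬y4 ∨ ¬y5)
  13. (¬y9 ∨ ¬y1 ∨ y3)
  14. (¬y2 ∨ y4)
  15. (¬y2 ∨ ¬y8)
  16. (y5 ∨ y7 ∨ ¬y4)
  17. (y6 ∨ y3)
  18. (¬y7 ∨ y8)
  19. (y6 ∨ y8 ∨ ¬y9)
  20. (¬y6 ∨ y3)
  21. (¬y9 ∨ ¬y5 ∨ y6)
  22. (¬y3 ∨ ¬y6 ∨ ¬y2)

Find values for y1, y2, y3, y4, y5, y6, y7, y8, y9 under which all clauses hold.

Pure literal: y1 appears only negated; assign y1 = False.
y2 occurs only negated in the remaining clauses — set y2 = False.
Set y3 = True and propagate.
Set y4 = False and propagate.
  then y6 is forced to True.
  then y5 is forced to False.
  then y9 is forced to True.
  then y8 is forced to True.
y7 is now unconstrained; take y7 = True.

y1=False, y2=False, y3=True, y4=False, y5=False, y6=True, y7=True, y8=True, y9=True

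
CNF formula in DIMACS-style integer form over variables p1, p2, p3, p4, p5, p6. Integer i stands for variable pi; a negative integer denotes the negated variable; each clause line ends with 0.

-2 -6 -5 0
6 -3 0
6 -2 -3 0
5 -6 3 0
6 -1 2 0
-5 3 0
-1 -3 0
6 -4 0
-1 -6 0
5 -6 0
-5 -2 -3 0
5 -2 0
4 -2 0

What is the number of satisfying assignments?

3

The models are:
  p1=F p2=F p3=F p4=F p5=F p6=F
  p1=F p2=F p3=T p4=F p5=T p6=T
  p1=F p2=F p3=T p4=T p5=T p6=T
Count: 3.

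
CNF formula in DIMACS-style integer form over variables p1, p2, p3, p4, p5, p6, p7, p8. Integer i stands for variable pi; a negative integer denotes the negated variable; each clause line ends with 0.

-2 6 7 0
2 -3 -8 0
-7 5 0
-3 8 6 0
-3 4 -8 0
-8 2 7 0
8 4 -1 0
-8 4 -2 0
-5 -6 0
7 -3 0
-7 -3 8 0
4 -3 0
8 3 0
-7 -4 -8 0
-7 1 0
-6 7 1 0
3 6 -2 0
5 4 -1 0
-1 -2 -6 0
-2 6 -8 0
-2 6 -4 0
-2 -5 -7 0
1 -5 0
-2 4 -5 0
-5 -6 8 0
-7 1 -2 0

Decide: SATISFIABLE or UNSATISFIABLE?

SATISFIABLE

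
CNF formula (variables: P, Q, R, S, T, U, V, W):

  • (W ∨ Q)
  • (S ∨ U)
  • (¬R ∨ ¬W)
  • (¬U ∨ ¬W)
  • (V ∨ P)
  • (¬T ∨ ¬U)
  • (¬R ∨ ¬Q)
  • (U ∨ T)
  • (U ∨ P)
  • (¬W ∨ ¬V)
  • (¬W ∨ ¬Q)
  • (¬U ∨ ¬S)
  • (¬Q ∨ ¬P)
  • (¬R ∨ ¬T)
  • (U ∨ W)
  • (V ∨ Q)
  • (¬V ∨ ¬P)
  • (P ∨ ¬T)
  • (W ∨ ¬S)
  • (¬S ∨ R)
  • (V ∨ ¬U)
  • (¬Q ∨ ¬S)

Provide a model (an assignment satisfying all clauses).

P=False, Q=True, R=False, S=False, T=False, U=True, V=True, W=False

Check each clause:
  1. (W ∨ Q) — Q is true.
  2. (U ∨ S) — U is true.
  3. (¬W ∨ ¬R) — ¬W is true.
  4. (¬W ∨ ¬U) — ¬W is true.
  5. (P ∨ V) — V is true.
  6. (¬U ∨ ¬T) — ¬T is true.
  7. (¬R ∨ ¬Q) — ¬R is true.
  8. (T ∨ U) — U is true.
  9. (U ∨ P) — U is true.
  10. (¬V ∨ ¬W) — ¬W is true.
  11. (¬Q ∨ ¬W) — ¬W is true.
  12. (¬S ∨ ¬U) — ¬S is true.
  13. (¬P ∨ ¬Q) — ¬P is true.
  14. (¬R ∨ ¬T) — ¬T is true.
  15. (W ∨ U) — U is true.
  16. (V ∨ Q) — Q is true.
  17. (¬V ∨ ¬P) — ¬P is true.
  18. (¬T ∨ P) — ¬T is true.
  19. (W ∨ ¬S) — ¬S is true.
  20. (¬S ∨ R) — ¬S is true.
  21. (¬U ∨ V) — V is true.
  22. (¬Q ∨ ¬S) — ¬S is true.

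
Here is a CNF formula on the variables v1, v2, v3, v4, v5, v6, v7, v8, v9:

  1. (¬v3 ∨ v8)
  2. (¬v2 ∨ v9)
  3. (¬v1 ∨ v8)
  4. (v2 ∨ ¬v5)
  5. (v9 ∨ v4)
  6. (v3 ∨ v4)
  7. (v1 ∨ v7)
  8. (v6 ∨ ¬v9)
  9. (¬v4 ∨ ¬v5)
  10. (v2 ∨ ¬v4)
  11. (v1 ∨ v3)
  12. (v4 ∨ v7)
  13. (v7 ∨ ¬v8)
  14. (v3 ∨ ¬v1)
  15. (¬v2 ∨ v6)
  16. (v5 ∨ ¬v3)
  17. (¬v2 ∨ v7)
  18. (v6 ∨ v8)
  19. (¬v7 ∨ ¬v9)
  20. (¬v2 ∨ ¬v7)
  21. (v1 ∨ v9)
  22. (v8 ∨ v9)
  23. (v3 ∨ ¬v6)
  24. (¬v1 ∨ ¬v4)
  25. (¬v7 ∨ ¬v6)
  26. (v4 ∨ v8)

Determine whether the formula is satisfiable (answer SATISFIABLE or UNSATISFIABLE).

UNSATISFIABLE

v4 = True:
  propagation gives v5=False, v2=True, v9=True, v6=True; an empty clause results — contradiction.
v4 = False:
  propagation gives v9=True, v3=True, v8=True, v6=True; an empty clause results — contradiction.
Every branch closes, so no satisfying assignment exists.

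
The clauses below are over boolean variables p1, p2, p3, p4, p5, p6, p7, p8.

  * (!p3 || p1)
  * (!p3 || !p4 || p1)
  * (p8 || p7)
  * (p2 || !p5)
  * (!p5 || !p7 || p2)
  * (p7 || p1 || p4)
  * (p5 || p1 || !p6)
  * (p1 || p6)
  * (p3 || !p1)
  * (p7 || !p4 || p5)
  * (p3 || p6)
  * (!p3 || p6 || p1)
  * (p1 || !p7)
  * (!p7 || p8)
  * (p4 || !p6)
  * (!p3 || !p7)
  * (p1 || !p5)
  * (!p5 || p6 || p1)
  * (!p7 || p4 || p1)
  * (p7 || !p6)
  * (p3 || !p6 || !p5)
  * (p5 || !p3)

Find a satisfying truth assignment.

p1=True, p2=True, p3=True, p4=False, p5=True, p6=False, p7=False, p8=True

Pure literal: p2 appears only positively; assign p2 = True.
Pure literal: p8 appears only positively; assign p8 = True.
Branch on p1: take p1 = True.
  then p3 is forced to True.
  then p7 is forced to False.
  then p6 is forced to False.
  then p5 is forced to True.
p4 is now unconstrained; take p4 = False.
Every clause has at least one true literal under this assignment.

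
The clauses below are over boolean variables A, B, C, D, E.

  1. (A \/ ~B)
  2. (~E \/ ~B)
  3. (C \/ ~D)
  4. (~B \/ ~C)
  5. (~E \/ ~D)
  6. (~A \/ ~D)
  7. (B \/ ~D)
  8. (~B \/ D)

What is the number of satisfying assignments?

The models are:
  A=F B=F C=F D=F E=F
  A=F B=F C=F D=F E=T
  A=F B=F C=T D=F E=F
  A=F B=F C=T D=F E=T
  A=T B=F C=F D=F E=F
  A=T B=F C=F D=F E=T
  A=T B=F C=T D=F E=F
  A=T B=F C=T D=F E=T
That's 8 in total.

8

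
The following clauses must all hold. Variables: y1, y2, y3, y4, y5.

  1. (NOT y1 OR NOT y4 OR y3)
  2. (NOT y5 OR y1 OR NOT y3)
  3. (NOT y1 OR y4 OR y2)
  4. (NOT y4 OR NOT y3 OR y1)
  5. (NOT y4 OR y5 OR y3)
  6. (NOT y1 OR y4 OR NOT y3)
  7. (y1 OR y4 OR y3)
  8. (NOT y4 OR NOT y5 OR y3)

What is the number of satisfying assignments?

8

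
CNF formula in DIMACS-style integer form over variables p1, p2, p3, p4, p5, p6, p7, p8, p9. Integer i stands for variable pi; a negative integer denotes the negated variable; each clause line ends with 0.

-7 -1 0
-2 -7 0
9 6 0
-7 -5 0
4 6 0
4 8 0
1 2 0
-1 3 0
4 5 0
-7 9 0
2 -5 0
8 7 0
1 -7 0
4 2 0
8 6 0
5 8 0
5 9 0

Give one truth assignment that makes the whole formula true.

p1=1, p2=1, p3=1, p4=1, p5=1, p6=1, p7=0, p8=1, p9=0

Pure literal: p3 appears only positively; assign p3 = True.
p4 occurs only positively in the remaining clauses — set p4 = True.
Set p1 = True and propagate.
  then p7 is forced to False.
  then p8 is forced to True.
Set p2 = True and propagate.
For the remaining variables, p5 = True, p6 = True, p9 = False works.
Every clause has at least one true literal under this assignment.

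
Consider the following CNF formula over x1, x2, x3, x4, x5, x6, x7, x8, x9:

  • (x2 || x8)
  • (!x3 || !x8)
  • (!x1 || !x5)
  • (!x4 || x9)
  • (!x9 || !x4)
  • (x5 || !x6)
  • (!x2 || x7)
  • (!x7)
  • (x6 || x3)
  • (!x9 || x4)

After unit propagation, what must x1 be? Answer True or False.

(!x7) stands alone — x7 = False.
(x7 || !x2): since x7 = False, the clause reduces to (!x2). x2 = False.
From (x8 || x2) and x2 = False: x8 = True.
In (!x3 || !x8), !x8 is now false; !x3 must hold, so x3 = False.
(x3 || x6): since x3 = False, the clause reduces to (x6). x6 = True.
From (!x6 || x5) and x6 = True: x5 = True.
From (!x5 || !x1) and x5 = True: x1 = False.

False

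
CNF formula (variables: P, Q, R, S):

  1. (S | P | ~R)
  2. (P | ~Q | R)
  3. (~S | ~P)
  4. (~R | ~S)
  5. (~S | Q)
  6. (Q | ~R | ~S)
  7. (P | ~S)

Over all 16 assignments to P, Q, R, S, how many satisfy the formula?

5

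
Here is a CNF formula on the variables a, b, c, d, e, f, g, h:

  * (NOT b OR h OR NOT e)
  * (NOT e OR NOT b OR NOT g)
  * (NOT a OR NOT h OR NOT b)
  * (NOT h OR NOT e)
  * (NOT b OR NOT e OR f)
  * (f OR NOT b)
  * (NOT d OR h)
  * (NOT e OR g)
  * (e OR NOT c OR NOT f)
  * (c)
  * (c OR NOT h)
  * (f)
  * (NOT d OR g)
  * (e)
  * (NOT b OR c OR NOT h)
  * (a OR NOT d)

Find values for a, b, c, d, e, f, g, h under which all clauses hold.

Unit propagation: (c) forces c = True.
The clause (f) is unit: f must be True.
Unit propagation: (e) forces e = True.
The clause (NOT h) is unit: h must be False.
(NOT b) is a unit clause, so b = False.
Unit propagation: (NOT d) forces d = False.
(g) is a unit clause, so g = True.
a is now unconstrained; take a = False.
Every clause has at least one true literal under this assignment.

a = False, b = False, c = True, d = False, e = True, f = True, g = True, h = False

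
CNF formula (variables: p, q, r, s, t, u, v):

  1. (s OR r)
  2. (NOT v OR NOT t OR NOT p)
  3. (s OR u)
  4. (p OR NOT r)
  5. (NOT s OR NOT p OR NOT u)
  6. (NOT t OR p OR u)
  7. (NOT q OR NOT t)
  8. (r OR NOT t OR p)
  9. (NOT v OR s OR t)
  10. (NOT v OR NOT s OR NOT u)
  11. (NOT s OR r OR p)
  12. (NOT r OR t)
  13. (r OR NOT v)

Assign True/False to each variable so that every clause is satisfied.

p=T, q=F, r=F, s=T, t=F, u=F, v=F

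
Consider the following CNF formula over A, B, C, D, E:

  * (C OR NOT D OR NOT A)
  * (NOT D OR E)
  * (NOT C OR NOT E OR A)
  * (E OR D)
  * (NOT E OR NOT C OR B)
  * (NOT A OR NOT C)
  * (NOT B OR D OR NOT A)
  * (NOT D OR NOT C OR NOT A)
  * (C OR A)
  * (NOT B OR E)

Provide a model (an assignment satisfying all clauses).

Branch on A: take A = True.
  then C is forced to False.
  then D is forced to False.
  then E is forced to True.
  then B is forced to False.
Every clause has at least one true literal under this assignment.

A=True, B=False, C=False, D=False, E=True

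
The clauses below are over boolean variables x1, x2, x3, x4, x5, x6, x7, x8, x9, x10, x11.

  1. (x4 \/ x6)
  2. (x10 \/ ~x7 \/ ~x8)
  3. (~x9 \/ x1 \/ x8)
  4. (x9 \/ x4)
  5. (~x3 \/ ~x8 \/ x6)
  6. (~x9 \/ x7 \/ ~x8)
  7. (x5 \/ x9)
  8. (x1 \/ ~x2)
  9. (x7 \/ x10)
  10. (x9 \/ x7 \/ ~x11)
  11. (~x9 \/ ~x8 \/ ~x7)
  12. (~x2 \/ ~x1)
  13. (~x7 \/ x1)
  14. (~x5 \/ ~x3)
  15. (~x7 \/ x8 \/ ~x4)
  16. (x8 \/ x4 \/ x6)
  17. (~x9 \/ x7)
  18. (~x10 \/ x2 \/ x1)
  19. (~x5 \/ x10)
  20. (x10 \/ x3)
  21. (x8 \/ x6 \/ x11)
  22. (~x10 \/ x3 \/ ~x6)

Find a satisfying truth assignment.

Set x1 = True and propagate.
  then x2 is forced to False.
Branch on x3: take x3 = True.
  then x5 is forced to False.
  then x9 is forced to True.
  then x7 is forced to True.
  then x8 is forced to False.
  then x4 is forced to False.
  then x6 is forced to True.
x10, x11 are now unconstrained; take x10 = False, x11 = False.

x1 = T, x2 = F, x3 = T, x4 = F, x5 = F, x6 = T, x7 = T, x8 = F, x9 = T, x10 = F, x11 = F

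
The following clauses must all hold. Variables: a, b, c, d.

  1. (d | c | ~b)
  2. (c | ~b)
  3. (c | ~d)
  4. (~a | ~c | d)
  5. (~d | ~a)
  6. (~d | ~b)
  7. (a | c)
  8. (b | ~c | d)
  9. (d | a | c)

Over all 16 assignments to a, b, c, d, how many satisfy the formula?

Satisfying assignments:
  a=F b=F c=T d=T
  a=F b=T c=T d=F
  a=T b=F c=F d=F
Count: 3.

3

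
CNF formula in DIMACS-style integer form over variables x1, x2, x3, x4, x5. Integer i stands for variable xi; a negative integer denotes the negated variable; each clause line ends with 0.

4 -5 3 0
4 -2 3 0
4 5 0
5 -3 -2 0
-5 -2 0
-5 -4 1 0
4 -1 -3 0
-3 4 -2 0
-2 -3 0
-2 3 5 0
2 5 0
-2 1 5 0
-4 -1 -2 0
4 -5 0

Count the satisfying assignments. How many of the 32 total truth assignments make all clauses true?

2

Satisfying assignments:
  x1=T x2=F x3=F x4=T x5=T
  x1=T x2=F x3=T x4=T x5=T
That's 2 in total.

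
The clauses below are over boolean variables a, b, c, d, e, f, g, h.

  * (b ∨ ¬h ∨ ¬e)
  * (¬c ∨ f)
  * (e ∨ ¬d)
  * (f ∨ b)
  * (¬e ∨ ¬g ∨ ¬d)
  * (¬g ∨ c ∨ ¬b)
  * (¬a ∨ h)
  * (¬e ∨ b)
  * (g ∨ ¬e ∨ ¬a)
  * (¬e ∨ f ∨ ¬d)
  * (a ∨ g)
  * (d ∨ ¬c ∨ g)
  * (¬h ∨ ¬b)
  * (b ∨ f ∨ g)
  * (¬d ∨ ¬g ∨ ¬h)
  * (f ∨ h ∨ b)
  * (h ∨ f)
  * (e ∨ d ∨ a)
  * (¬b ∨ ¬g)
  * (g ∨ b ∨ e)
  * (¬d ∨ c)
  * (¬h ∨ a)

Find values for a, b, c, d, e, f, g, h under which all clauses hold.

a = True, b = False, c = False, d = False, e = False, f = True, g = True, h = True

Check each clause:
  1. (b ∨ ¬h ∨ ¬e) — ¬e is true.
  2. (f ∨ ¬c) — ¬c is true.
  3. (e ∨ ¬d) — ¬d is true.
  4. (b ∨ f) — f is true.
  5. (¬d ∨ ¬g ∨ ¬e) — ¬e is true.
  6. (c ∨ ¬g ∨ ¬b) — ¬b is true.
  7. (¬a ∨ h) — h is true.
  8. (¬e ∨ b) — ¬e is true.
  9. (¬e ∨ ¬a ∨ g) — ¬e is true.
  10. (f ∨ ¬e ∨ ¬d) — ¬e is true.
  11. (a ∨ g) — a is true.
  12. (d ∨ g ∨ ¬c) — ¬c is true.
  13. (¬b ∨ ¬h) — ¬b is true.
  14. (g ∨ b ∨ f) — f is true.
  15. (¬g ∨ ¬d ∨ ¬h) — ¬d is true.
  16. (f ∨ b ∨ h) — h is true.
  17. (h ∨ f) — h is true.
  18. (a ∨ e ∨ d) — a is true.
  19. (¬b ∨ ¬g) — ¬b is true.
  20. (g ∨ b ∨ e) — g is true.
  21. (¬d ∨ c) — ¬d is true.
  22. (a ∨ ¬h) — a is true.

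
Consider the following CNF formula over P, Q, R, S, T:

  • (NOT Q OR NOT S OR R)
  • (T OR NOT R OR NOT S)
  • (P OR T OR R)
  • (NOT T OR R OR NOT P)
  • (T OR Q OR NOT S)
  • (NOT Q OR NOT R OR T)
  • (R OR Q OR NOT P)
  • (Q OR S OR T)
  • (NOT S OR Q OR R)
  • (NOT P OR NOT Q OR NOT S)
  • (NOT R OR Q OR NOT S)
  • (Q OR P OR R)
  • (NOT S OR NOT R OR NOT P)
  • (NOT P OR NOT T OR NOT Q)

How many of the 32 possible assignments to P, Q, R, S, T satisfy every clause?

6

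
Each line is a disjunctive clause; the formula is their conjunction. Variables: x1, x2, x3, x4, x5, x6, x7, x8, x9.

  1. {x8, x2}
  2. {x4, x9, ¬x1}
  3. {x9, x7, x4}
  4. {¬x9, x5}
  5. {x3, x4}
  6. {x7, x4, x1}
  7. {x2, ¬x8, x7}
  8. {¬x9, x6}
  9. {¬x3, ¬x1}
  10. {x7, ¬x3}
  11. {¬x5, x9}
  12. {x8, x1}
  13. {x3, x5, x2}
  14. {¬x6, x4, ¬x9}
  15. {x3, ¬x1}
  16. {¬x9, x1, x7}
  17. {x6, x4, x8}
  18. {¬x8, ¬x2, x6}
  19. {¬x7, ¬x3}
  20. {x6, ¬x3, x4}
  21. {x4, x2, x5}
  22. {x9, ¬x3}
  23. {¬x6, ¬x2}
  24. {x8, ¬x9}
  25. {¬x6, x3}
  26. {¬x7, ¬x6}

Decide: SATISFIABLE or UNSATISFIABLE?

UNSATISFIABLE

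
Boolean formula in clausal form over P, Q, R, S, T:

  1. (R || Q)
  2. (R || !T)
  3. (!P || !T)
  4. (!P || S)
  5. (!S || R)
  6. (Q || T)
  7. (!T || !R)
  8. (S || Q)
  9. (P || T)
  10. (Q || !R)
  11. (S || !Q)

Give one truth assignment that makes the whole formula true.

P=True  Q=True  R=True  S=True  T=False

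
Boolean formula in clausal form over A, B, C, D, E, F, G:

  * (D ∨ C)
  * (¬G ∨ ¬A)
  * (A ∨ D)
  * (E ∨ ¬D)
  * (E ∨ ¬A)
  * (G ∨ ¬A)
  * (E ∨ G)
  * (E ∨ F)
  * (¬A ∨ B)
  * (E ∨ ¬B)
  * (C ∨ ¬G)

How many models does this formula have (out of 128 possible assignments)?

12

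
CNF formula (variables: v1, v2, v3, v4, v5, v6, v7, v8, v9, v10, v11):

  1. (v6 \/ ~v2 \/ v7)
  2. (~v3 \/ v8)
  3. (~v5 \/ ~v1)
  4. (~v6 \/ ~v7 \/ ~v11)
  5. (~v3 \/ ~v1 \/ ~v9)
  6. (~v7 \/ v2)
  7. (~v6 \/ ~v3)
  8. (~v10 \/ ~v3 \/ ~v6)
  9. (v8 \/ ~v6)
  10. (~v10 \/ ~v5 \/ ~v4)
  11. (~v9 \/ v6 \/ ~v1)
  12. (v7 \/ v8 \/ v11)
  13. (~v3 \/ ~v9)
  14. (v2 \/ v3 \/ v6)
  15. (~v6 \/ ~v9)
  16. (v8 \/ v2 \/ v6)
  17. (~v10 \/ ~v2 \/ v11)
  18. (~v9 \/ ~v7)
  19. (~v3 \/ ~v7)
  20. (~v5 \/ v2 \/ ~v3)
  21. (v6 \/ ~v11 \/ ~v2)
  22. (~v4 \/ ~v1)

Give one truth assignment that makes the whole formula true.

v1 = F  v2 = F  v3 = T  v4 = T  v5 = F  v6 = F  v7 = F  v8 = T  v9 = F  v10 = T  v11 = F

Check each clause:
  1. (v6 \/ v7 \/ ~v2) — ~v2 is true.
  2. (~v3 \/ v8) — v8 is true.
  3. (~v5 \/ ~v1) — ~v5 is true.
  4. (~v7 \/ ~v11 \/ ~v6) — ~v7 is true.
  5. (~v3 \/ ~v1 \/ ~v9) — ~v1 is true.
  6. (~v7 \/ v2) — ~v7 is true.
  7. (~v3 \/ ~v6) — ~v6 is true.
  8. (~v6 \/ ~v3 \/ ~v10) — ~v6 is true.
  9. (v8 \/ ~v6) — v8 is true.
  10. (~v4 \/ ~v5 \/ ~v10) — ~v5 is true.
  11. (~v1 \/ v6 \/ ~v9) — ~v1 is true.
  12. (v7 \/ v11 \/ v8) — v8 is true.
  13. (~v3 \/ ~v9) — ~v9 is true.
  14. (v2 \/ v6 \/ v3) — v3 is true.
  15. (~v9 \/ ~v6) — ~v6 is true.
  16. (v2 \/ v6 \/ v8) — v8 is true.
  17. (~v10 \/ v11 \/ ~v2) — ~v2 is true.
  18. (~v9 \/ ~v7) — ~v7 is true.
  19. (~v3 \/ ~v7) — ~v7 is true.
  20. (~v5 \/ ~v3 \/ v2) — ~v5 is true.
  21. (v6 \/ ~v2 \/ ~v11) — ~v11 is true.
  22. (~v4 \/ ~v1) — ~v1 is true.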